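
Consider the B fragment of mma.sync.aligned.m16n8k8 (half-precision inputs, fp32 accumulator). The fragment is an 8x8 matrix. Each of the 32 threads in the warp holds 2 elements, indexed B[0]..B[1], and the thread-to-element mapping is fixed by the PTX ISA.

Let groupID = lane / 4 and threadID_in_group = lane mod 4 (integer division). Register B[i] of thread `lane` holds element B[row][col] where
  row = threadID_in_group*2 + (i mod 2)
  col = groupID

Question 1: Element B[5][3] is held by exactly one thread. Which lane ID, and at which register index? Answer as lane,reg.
14,1

c: 3->gid=3  r: 5->tid=2,i&1=1
L=3*4+2=14  i=1=1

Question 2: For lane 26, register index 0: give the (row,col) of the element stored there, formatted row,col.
26: G=6,T=2
[0] (2*2+0,6) = (4,6)

4,6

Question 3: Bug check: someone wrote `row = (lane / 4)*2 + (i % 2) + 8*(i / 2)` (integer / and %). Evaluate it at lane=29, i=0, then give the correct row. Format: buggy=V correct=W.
`(lane / 4)*2 + (i % 2) + 8*(i / 2)`[29,0]⇒14
L=29⇒gr=29>>2=7, th=29&3=1
[0]⇒row 1·2+0=2  col gr=7
row: 14 vs 2

buggy=14 correct=2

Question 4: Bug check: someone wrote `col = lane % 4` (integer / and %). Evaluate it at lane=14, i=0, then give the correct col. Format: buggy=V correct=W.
buggy=2 correct=3

`lane % 4`[14,0]=>2
lane 14: grp=3 (14/4), tig=2 (14%4)
i=0: r=2*2+0=4, c=grp=3
col: 2 vs 3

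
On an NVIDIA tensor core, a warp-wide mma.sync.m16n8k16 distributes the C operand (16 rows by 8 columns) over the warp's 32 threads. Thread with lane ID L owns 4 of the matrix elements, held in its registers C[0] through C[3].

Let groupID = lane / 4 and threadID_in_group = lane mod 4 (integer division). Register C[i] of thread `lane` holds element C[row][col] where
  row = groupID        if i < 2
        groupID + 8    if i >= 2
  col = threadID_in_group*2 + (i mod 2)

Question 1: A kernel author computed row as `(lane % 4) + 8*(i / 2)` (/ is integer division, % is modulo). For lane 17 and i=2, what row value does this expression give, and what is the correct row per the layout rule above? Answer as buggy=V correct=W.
buggy=9 correct=12

`(lane % 4) + 8*(i / 2)`[17,2]→9
lane 17: G=4 (17/4), T=1 (17%4)
i=2: r=4+8=12, c=1*2+0=2
row: 9 vs 12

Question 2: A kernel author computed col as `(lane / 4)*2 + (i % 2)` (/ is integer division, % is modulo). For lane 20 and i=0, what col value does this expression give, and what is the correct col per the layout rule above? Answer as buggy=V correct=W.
`(lane / 4)*2 + (i % 2)`[20,0]->10
L=20->gid=20>>2=5, tid=20&3=0
[0]->row 5+0=5  col 0·2+0=0
col: 10 vs 0

buggy=10 correct=0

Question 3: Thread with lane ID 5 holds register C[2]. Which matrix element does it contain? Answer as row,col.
lane 5⇒5/4=1, 5 mod 4=1
i=2  r:1+8⇒9  c:2·1+0⇒2

9,2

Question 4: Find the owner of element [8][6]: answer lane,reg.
3,2

r=8⇒gr=0,Rb=1  c=6⇒th=3,odd=0
L=0*4+3=3  i=1*2+0=2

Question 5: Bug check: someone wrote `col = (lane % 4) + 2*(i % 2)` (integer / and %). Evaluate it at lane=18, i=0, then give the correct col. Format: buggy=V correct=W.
`(lane % 4) + 2*(i % 2)`[18,0]→2
18: G=4,T=2
[0] (4+0,2*2+0) = (4,4)
col: 2 vs 4

buggy=2 correct=4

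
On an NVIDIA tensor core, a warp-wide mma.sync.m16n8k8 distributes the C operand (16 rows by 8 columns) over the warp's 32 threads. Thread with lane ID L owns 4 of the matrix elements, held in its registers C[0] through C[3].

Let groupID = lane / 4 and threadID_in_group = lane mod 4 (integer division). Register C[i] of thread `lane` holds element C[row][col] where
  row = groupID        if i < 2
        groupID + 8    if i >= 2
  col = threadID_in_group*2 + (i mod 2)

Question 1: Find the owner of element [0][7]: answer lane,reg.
r=0⇒gr=0,Rb=0  c=7⇒th=3,odd=1
L=0*4+3=3  i=0*2+1=1

3,1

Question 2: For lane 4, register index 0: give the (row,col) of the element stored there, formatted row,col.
1,0

lane 4->4/4=1, 4 mod 4=0
i=0  r:1+0->1  c:2·0+0->0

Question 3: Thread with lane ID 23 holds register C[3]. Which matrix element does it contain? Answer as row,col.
lane 23=>23/4=5, 23 mod 4=3
i=3  r:5+8=>13  c:2·3+1=>7

13,7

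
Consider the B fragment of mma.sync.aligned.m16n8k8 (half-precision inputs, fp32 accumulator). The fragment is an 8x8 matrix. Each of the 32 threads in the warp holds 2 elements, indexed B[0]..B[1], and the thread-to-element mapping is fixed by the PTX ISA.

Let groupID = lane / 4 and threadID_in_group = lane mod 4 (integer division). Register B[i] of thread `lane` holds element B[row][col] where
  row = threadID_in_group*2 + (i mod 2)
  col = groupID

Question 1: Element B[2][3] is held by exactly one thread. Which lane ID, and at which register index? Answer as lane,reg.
c=3->g=3  r=2->t=1,b0=0
L=3*4+1=13  i=0=0

13,0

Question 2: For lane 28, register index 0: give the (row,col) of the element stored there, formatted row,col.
0,7

lane 28: G=7 (28/4), T=0 (28%4)
i=0: r=0*2+0=0, c=G=7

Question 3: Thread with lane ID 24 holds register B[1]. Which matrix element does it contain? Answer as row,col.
lane 24->24/4=6, 24 mod 4=0
i=1  r:2·0+1->1  c:6

1,6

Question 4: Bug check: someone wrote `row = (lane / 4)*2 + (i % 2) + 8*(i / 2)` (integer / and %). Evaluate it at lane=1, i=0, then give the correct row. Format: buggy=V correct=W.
`(lane / 4)*2 + (i % 2) + 8*(i / 2)`[1,0]⇒0
L=1⇒gr=1>>2=0, th=1&3=1
[0]⇒row 1·2+0=2  col gr=0
row: 0 vs 2

buggy=0 correct=2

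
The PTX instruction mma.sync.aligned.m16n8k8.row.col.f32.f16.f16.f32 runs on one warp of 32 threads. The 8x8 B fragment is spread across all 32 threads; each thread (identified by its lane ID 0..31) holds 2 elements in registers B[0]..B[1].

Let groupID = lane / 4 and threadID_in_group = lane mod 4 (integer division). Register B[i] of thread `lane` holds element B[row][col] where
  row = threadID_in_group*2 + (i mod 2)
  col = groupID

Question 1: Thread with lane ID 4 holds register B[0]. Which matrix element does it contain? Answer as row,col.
lane 4→4/4=1, 4 mod 4=0
i=0  r:2·0+0→0  c:1

0,1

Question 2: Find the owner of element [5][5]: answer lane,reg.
22,1

c:5=>grp=5  r:5=>tig=2,lo=1
L=5*4+2=22  i=1=1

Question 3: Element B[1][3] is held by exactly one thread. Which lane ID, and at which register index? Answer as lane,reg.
c=3→G=3  r=1→T=0,p=1
L=3*4+0=12  i=1=1

12,1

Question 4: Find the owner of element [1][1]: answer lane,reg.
c=1->g=1  r=1->t=0,b0=1
L=1*4+0=4  i=1=1

4,1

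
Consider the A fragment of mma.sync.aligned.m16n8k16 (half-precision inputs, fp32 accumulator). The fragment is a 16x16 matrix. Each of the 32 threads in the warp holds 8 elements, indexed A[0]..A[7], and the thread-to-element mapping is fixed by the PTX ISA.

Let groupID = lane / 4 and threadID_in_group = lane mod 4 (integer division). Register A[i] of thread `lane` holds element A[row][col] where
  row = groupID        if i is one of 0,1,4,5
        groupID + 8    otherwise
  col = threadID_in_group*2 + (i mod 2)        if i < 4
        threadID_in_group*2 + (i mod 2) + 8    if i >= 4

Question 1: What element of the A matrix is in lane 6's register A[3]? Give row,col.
9,5

L=6→G=6>>2=1, T=6&3=2
[3]→row 1+8=9  col 2·2+1+0=5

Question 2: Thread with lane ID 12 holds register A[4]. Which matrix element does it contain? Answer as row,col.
lane 12: gid=3 (12/4), tid=0 (12%4)
i=4: r=3+0=3, c=0*2+0+8=8

3,8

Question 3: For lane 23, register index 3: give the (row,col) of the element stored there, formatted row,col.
13,7

lane 23→23/4=5, 23 mod 4=3
i=3  r:5+8→13  c:2·3+1+0→7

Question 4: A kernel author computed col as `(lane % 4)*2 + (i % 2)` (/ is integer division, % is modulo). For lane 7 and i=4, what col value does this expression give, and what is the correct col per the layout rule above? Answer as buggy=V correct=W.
buggy=6 correct=14

`(lane % 4)*2 + (i % 2)`[7,4]⇒6
lane 7: gr=1 (7/4), th=3 (7%4)
i=4: r=1+0=1, c=3*2+0+8=14
col: 6 vs 14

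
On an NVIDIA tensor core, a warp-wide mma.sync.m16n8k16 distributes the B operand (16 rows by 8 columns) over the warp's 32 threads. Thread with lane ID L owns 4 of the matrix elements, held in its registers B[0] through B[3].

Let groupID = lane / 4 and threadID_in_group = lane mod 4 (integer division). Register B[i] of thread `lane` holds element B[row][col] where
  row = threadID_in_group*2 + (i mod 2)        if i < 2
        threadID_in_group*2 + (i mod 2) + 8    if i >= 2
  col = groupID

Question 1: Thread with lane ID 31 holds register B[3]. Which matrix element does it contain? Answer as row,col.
lane 31->31/4=7, 31 mod 4=3
i=3  r:2·3+1+8->15  c:7

15,7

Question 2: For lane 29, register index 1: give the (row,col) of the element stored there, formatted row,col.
3,7

lane 29=>29/4=7, 29 mod 4=1
i=1  r:2·1+1+0=>3  c:7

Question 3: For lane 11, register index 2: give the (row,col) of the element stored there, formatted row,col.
14,2

L=11⇒gr=11>>2=2, th=11&3=3
[2]⇒row 3·2+0+8=14  col gr=2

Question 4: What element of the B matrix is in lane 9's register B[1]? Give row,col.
3,2

L=9->g=9>>2=2, t=9&3=1
[1]->row 1·2+1+0=3  col g=2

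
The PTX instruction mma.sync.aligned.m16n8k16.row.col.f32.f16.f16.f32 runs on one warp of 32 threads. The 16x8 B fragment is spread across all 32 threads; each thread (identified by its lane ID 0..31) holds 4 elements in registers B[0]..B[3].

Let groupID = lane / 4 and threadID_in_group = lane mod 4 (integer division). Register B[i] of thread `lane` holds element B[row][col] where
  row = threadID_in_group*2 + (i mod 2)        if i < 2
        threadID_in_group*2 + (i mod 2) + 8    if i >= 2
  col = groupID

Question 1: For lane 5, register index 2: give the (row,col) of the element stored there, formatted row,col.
L=5=>grp=5>>2=1, tig=5&3=1
[2]=>row 1·2+0+8=10  col grp=1

10,1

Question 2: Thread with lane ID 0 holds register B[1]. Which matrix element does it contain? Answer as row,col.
lane 0->0/4=0, 0 mod 4=0
i=1  r:2·0+1+0->1  c:0

1,0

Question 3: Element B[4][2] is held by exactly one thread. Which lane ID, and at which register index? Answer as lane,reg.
c: 2->gid=2  r: 4->r8=0,tid=2,i&1=0
L=2*4+2=10  i=0*2+0=0

10,0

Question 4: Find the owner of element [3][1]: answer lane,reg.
5,1

c=1->g=1  r=3->rb=0,t=1,b0=1
L=1*4+1=5  i=0*2+1=1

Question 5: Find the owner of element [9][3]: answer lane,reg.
12,3

c=3⇒gr=3  r=9⇒Rb=1,th=0,odd=1
L=3*4+0=12  i=1*2+1=3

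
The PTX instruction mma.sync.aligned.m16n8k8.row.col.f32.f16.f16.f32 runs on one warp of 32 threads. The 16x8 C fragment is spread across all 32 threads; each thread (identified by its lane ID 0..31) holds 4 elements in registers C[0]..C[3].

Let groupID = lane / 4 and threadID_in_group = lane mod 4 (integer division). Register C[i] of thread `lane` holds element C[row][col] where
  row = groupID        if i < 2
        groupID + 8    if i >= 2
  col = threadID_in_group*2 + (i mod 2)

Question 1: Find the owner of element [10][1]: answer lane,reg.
8,3

r: 10->gid=2,r8=1  c: 1->tid=0,i&1=1
L=2*4+0=8  i=1*2+1=3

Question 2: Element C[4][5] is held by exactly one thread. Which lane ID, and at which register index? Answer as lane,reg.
r=4⇒gr=4,Rb=0  c=5⇒th=2,odd=1
L=4*4+2=18  i=0*2+1=1

18,1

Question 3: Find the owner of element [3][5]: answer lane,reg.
14,1

r:3=>grp=3,rB=0  c:5=>tig=2,lo=1
L=3*4+2=14  i=0*2+1=1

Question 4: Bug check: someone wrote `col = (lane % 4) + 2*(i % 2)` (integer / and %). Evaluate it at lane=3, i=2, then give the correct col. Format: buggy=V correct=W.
`(lane % 4) + 2*(i % 2)`[3,2]=>3
3: grp=0,tig=3
[2] (0+8,3*2+0) = (8,6)
col: 3 vs 6

buggy=3 correct=6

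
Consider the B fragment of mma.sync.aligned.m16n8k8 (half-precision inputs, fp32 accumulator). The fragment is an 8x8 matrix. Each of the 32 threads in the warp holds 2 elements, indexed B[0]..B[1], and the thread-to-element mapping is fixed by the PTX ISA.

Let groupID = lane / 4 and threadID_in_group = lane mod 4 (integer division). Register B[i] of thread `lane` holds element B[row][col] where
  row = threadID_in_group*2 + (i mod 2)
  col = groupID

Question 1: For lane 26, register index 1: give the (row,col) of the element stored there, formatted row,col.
lane 26: grp=6 (26/4), tig=2 (26%4)
i=1: r=2*2+1=5, c=grp=6

5,6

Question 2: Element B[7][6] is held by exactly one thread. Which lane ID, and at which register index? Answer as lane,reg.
27,1

c=6->g=6  r=7->t=3,b0=1
L=6*4+3=27  i=1=1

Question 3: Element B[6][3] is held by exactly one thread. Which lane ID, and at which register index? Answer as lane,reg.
c: 3->gid=3  r: 6->tid=3,i&1=0
L=3*4+3=15  i=0=0

15,0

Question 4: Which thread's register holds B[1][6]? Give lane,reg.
c=6->g=6  r=1->t=0,b0=1
L=6*4+0=24  i=1=1

24,1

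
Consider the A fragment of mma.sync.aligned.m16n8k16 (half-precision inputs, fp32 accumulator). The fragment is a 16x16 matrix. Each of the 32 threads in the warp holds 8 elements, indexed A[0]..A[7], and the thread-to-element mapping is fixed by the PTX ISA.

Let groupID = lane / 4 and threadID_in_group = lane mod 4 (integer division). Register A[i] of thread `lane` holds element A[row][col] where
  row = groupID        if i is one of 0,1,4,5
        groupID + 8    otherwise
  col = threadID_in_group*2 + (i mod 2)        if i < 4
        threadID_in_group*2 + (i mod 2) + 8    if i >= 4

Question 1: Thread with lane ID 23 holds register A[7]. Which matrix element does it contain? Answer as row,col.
13,15

lane 23: gid=5 (23/4), tid=3 (23%4)
i=7: r=5+8=13, c=3*2+1+8=15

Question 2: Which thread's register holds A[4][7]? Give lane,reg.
r=4->g=4,rb=0  c=7->cb=0,t=3,b0=1
L=4*4+3=19  i=0*4+0*2+1=1

19,1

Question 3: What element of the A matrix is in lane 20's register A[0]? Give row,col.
L=20=>grp=20>>2=5, tig=20&3=0
[0]=>row 5+0=5  col 0·2+0+0=0

5,0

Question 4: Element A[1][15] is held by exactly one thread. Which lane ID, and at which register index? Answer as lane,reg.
r:1=>grp=1,rB=0  c:15=>cB=1,tig=3,lo=1
L=1*4+3=7  i=1*4+0*2+1=5

7,5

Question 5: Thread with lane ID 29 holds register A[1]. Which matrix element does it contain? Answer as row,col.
7,3

L=29->gid=29>>2=7, tid=29&3=1
[1]->row 7+0=7  col 1·2+1+0=3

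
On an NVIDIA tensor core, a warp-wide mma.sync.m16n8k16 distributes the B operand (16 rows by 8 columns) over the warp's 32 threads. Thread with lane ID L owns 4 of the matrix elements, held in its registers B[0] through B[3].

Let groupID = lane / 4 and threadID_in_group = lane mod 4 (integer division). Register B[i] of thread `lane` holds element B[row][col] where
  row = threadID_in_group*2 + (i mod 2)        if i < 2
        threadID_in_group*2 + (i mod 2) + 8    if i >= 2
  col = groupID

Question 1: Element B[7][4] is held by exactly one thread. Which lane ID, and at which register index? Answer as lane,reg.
19,1

c=4->g=4  r=7->rb=0,t=3,b0=1
L=4*4+3=19  i=0*2+1=1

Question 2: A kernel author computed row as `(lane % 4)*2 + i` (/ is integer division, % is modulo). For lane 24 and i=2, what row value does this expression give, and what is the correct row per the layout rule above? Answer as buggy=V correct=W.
buggy=2 correct=8

`(lane % 4)*2 + i`[24,2]=>2
lane 24=>24/4=6, 24 mod 4=0
i=2  r:2·0+0+8=>8  c:6
row: 2 vs 8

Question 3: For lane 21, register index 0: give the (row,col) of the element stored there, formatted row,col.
lane 21: g=5 (21/4), t=1 (21%4)
i=0: r=1*2+0+0=2, c=g=5

2,5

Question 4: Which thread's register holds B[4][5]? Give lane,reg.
c=5⇒gr=5  r=4⇒Rb=0,th=2,odd=0
L=5*4+2=22  i=0*2+0=0

22,0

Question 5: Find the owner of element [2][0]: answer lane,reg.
1,0

c=0⇒gr=0  r=2⇒Rb=0,th=1,odd=0
L=0*4+1=1  i=0*2+0=0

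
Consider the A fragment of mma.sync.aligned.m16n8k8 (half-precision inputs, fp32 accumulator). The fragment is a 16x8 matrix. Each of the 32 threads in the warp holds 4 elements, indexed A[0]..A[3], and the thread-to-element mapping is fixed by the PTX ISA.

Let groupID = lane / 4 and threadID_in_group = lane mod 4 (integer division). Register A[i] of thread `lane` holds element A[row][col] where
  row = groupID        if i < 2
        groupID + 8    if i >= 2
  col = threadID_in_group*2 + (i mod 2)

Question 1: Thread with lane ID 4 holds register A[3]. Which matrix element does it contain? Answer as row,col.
9,1

lane 4: gr=1 (4/4), th=0 (4%4)
i=3: r=1+8=9, c=0*2+1=1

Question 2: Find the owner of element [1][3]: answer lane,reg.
5,1

r:1=>grp=1,rB=0  c:3=>tig=1,lo=1
L=1*4+1=5  i=0*2+1=1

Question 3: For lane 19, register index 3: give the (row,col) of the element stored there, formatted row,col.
19: gr=4,th=3
[3] (4+8,3*2+1) = (12,7)

12,7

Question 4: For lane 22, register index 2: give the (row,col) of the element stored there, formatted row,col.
L=22->g=22>>2=5, t=22&3=2
[2]->row 5+8=13  col 2·2+0=4

13,4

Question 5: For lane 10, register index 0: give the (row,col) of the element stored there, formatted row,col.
lane 10->10/4=2, 10 mod 4=2
i=0  r:2+0->2  c:2·2+0->4

2,4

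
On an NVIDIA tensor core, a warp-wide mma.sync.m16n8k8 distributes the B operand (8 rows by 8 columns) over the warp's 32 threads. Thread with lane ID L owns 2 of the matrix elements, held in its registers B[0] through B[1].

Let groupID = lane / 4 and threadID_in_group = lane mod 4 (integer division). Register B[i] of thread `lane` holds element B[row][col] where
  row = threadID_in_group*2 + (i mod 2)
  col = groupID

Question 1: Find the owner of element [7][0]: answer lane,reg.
3,1

c: 0->gid=0  r: 7->tid=3,i&1=1
L=0*4+3=3  i=1=1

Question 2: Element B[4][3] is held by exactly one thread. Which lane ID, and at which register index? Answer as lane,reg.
14,0

c:3=>grp=3  r:4=>tig=2,lo=0
L=3*4+2=14  i=0=0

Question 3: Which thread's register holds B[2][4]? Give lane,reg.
17,0

c=4→G=4  r=2→T=1,p=0
L=4*4+1=17  i=0=0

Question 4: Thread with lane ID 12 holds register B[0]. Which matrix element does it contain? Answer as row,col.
lane 12: gid=3 (12/4), tid=0 (12%4)
i=0: r=0*2+0=0, c=gid=3

0,3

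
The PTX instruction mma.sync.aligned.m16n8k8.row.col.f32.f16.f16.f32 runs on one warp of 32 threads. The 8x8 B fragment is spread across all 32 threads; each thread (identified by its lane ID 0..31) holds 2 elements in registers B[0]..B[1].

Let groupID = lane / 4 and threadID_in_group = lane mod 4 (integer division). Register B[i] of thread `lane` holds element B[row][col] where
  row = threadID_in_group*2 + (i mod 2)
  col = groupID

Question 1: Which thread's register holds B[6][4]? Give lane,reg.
c=4⇒gr=4  r=6⇒th=3,odd=0
L=4*4+3=19  i=0=0

19,0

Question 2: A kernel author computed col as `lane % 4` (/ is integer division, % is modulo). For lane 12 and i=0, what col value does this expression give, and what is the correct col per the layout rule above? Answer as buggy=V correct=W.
buggy=0 correct=3

`lane % 4`[12,0]=>0
12: grp=3,tig=0
[0] (0*2+0,3) = (0,3)
col: 0 vs 3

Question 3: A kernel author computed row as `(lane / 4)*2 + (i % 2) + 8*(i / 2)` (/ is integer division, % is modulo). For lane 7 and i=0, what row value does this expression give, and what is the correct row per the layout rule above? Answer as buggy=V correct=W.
`(lane / 4)*2 + (i % 2) + 8*(i / 2)`[7,0]->2
7: g=1,t=3
[0] (3*2+0,1) = (6,1)
row: 2 vs 6

buggy=2 correct=6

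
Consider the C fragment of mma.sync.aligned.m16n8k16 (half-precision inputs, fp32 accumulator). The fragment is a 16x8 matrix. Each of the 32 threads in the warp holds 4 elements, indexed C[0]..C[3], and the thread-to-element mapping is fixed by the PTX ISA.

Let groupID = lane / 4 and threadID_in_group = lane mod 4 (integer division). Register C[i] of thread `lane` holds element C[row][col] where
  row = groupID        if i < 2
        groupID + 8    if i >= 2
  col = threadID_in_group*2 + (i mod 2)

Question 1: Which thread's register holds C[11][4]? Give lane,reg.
14,2

r:11=>grp=3,rB=1  c:4=>tig=2,lo=0
L=3*4+2=14  i=1*2+0=2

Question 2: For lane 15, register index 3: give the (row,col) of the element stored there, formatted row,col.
15: grp=3,tig=3
[3] (3+8,3*2+1) = (11,7)

11,7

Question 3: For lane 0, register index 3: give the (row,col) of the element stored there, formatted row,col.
8,1

lane 0->0/4=0, 0 mod 4=0
i=3  r:0+8->8  c:2·0+1->1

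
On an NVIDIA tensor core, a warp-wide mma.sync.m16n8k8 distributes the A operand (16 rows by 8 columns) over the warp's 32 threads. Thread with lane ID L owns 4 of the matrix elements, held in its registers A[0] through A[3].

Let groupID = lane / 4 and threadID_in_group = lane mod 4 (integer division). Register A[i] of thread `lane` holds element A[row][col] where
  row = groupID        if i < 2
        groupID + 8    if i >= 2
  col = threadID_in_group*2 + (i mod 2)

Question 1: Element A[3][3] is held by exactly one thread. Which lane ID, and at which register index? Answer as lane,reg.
13,1

r:3=>grp=3,rB=0  c:3=>tig=1,lo=1
L=3*4+1=13  i=0*2+1=1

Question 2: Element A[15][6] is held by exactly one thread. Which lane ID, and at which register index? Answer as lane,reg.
r: 15->gid=7,r8=1  c: 6->tid=3,i&1=0
L=7*4+3=31  i=1*2+0=2

31,2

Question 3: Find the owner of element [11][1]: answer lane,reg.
r: 11->gid=3,r8=1  c: 1->tid=0,i&1=1
L=3*4+0=12  i=1*2+1=3

12,3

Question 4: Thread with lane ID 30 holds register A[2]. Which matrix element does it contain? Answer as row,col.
L=30=>grp=30>>2=7, tig=30&3=2
[2]=>row 7+8=15  col 2·2+0=4

15,4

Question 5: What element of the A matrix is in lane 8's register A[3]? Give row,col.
10,1

lane 8=>8/4=2, 8 mod 4=0
i=3  r:2+8=>10  c:2·0+1=>1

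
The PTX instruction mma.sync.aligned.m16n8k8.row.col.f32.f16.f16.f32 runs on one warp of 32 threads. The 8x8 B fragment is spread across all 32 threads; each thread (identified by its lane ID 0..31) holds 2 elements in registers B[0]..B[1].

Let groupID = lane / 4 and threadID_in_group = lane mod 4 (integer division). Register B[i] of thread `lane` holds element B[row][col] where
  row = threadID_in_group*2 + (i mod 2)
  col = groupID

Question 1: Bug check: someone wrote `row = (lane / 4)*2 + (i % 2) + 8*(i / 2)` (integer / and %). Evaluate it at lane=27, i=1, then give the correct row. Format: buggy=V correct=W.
buggy=13 correct=7

`(lane / 4)*2 + (i % 2) + 8*(i / 2)`[27,1]->13
27: g=6,t=3
[1] (3*2+1,6) = (7,6)
row: 13 vs 7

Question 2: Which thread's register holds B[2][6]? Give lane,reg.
25,0

c=6->g=6  r=2->t=1,b0=0
L=6*4+1=25  i=0=0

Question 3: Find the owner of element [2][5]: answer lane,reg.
c: 5->gid=5  r: 2->tid=1,i&1=0
L=5*4+1=21  i=0=0

21,0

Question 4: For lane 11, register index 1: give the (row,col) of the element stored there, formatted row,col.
7,2

lane 11: G=2 (11/4), T=3 (11%4)
i=1: r=3*2+1=7, c=G=2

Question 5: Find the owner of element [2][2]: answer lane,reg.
9,0

c=2→G=2  r=2→T=1,p=0
L=2*4+1=9  i=0=0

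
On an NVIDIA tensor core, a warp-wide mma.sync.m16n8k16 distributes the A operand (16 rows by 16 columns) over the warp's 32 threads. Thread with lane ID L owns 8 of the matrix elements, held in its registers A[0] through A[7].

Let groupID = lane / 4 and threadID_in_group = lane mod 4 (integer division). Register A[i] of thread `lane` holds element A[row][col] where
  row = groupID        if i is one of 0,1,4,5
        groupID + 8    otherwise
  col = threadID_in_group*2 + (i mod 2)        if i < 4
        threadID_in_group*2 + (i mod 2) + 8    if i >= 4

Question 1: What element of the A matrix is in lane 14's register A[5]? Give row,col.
lane 14: grp=3 (14/4), tig=2 (14%4)
i=5: r=3+0=3, c=2*2+1+8=13

3,13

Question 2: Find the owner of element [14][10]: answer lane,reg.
r=14⇒gr=6,Rb=1  c=10⇒Cb=1,th=1,odd=0
L=6*4+1=25  i=1*4+1*2+0=6

25,6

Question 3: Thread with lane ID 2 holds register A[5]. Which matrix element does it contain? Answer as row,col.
0,13

lane 2⇒2/4=0, 2 mod 4=2
i=5  r:0+0⇒0  c:2·2+1+8⇒13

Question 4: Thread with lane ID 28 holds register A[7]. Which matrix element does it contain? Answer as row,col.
lane 28: grp=7 (28/4), tig=0 (28%4)
i=7: r=7+8=15, c=0*2+1+8=9

15,9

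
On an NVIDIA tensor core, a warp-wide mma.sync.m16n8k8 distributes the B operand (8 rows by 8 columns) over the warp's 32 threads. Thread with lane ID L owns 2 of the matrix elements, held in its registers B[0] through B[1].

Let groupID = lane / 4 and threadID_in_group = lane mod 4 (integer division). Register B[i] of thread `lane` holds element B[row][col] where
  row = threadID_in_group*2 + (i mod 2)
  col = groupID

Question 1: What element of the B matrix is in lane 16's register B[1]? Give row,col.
1,4

lane 16: gr=4 (16/4), th=0 (16%4)
i=1: r=0*2+1=1, c=gr=4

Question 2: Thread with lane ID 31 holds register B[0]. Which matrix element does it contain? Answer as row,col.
6,7

lane 31->31/4=7, 31 mod 4=3
i=0  r:2·3+0->6  c:7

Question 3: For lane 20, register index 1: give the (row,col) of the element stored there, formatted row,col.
lane 20: g=5 (20/4), t=0 (20%4)
i=1: r=0*2+1=1, c=g=5

1,5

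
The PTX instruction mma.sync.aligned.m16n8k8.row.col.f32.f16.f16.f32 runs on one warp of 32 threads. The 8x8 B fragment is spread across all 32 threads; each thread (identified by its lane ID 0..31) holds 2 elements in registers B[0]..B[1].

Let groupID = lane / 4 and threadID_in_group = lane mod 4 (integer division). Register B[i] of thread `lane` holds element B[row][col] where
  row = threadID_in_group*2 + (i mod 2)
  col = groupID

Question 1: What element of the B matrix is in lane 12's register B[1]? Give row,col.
1,3

12: gr=3,th=0
[1] (0*2+1,3) = (1,3)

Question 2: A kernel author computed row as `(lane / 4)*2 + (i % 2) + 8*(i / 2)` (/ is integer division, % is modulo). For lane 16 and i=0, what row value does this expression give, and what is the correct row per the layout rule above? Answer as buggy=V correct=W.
buggy=8 correct=0

`(lane / 4)*2 + (i % 2) + 8*(i / 2)`[16,0]->8
16: gid=4,tid=0
[0] (0*2+0,4) = (0,4)
row: 8 vs 0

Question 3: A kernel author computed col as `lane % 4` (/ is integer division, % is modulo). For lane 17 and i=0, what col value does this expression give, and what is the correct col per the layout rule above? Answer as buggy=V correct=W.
buggy=1 correct=4

`lane % 4`[17,0]->1
L=17->g=17>>2=4, t=17&3=1
[0]->row 1·2+0=2  col g=4
col: 1 vs 4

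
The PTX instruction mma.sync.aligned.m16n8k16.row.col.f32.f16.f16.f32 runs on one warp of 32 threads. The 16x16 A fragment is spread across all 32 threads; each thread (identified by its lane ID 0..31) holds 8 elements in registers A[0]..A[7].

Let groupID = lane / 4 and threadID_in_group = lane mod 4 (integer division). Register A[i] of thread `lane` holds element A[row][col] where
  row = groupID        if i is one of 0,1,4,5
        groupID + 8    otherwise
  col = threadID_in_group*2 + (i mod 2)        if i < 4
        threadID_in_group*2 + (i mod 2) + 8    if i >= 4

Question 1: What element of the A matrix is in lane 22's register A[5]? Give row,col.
5,13

lane 22→22/4=5, 22 mod 4=2
i=5  r:5+0→5  c:2·2+1+8→13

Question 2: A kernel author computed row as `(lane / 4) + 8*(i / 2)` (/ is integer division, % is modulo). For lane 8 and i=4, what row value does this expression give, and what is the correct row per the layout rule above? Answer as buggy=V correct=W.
`(lane / 4) + 8*(i / 2)`[8,4]->18
lane 8: g=2 (8/4), t=0 (8%4)
i=4: r=2+0=2, c=0*2+0+8=8
row: 18 vs 2

buggy=18 correct=2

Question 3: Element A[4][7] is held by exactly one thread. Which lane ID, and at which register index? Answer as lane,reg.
19,1

r:4=>grp=4,rB=0  c:7=>cB=0,tig=3,lo=1
L=4*4+3=19  i=0*4+0*2+1=1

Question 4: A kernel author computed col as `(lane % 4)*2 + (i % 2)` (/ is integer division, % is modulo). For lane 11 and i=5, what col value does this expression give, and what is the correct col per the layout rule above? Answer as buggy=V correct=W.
`(lane % 4)*2 + (i % 2)`[11,5]->7
L=11->gid=11>>2=2, tid=11&3=3
[5]->row 2+0=2  col 3·2+1+8=15
col: 7 vs 15

buggy=7 correct=15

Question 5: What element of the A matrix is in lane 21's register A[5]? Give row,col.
5,11

21: grp=5,tig=1
[5] (5+0,1*2+1+8) = (5,11)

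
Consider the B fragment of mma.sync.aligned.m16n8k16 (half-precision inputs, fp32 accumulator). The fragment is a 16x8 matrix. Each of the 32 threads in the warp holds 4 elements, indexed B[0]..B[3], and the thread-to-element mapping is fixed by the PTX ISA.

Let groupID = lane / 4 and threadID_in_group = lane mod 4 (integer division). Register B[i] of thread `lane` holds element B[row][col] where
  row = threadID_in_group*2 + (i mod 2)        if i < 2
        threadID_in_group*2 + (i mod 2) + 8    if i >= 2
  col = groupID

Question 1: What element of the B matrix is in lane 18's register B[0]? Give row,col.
4,4

lane 18->18/4=4, 18 mod 4=2
i=0  r:2·2+0+0->4  c:4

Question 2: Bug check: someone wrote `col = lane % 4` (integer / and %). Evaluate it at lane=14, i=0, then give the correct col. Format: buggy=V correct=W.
buggy=2 correct=3

`lane % 4`[14,0]→2
L=14→G=14>>2=3, T=14&3=2
[0]→row 2·2+0+0=4  col G=3
col: 2 vs 3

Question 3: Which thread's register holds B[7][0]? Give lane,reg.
3,1

c=0⇒gr=0  r=7⇒Rb=0,th=3,odd=1
L=0*4+3=3  i=0*2+1=1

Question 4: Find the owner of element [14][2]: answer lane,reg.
c=2→G=2  r=14→rhi=1,T=3,p=0
L=2*4+3=11  i=1*2+0=2

11,2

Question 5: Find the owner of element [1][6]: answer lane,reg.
24,1

c=6→G=6  r=1→rhi=0,T=0,p=1
L=6*4+0=24  i=0*2+1=1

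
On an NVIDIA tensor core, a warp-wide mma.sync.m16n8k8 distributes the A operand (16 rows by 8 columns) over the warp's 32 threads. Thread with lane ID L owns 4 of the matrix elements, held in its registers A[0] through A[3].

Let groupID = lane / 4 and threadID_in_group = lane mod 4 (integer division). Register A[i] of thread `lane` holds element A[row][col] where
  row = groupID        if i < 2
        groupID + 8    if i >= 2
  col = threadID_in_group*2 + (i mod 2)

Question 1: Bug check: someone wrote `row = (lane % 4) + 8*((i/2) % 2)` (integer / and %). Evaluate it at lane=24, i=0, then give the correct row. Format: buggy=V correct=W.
buggy=0 correct=6

`(lane % 4) + 8*((i/2) % 2)`[24,0]⇒0
L=24⇒gr=24>>2=6, th=24&3=0
[0]⇒row 6+0=6  col 0·2+0=0
row: 0 vs 6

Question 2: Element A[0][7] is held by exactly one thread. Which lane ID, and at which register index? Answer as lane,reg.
3,1

r=0->g=0,rb=0  c=7->t=3,b0=1
L=0*4+3=3  i=0*2+1=1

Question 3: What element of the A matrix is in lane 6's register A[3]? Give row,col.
9,5

6: gr=1,th=2
[3] (1+8,2*2+1) = (9,5)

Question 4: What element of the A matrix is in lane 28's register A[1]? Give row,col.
7,1

lane 28: gr=7 (28/4), th=0 (28%4)
i=1: r=7+0=7, c=0*2+1=1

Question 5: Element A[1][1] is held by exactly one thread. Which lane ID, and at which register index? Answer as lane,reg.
r:1=>grp=1,rB=0  c:1=>tig=0,lo=1
L=1*4+0=4  i=0*2+1=1

4,1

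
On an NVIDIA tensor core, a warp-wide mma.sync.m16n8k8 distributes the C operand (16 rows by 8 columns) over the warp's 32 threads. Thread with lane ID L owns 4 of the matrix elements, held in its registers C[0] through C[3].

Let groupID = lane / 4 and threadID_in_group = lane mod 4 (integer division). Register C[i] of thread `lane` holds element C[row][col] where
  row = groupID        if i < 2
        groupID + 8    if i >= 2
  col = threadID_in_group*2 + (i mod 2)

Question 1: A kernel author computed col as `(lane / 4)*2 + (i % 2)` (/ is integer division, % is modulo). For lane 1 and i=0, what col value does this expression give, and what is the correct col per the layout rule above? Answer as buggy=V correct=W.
buggy=0 correct=2

`(lane / 4)*2 + (i % 2)`[1,0]→0
lane 1→1/4=0, 1 mod 4=1
i=0  r:0+0→0  c:2·1+0→2
col: 0 vs 2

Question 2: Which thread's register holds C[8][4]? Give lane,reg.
2,2

r=8->g=0,rb=1  c=4->t=2,b0=0
L=0*4+2=2  i=1*2+0=2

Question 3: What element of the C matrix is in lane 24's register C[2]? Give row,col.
lane 24→24/4=6, 24 mod 4=0
i=2  r:6+8→14  c:2·0+0→0

14,0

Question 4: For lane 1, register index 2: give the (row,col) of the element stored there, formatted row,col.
8,2

1: G=0,T=1
[2] (0+8,1*2+0) = (8,2)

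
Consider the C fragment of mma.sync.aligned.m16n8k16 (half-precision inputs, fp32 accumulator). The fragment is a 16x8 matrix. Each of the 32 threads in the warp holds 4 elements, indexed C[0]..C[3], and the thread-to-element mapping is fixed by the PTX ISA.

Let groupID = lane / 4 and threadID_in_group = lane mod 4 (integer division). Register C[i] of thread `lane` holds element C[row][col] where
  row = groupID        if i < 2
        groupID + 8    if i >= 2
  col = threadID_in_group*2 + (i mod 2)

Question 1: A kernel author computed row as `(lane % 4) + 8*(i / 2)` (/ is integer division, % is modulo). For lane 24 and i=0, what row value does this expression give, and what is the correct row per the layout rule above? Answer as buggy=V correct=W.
buggy=0 correct=6

`(lane % 4) + 8*(i / 2)`[24,0]->0
24: g=6,t=0
[0] (6+0,0*2+0) = (6,0)
row: 0 vs 6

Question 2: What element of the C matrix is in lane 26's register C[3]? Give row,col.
14,5

26: grp=6,tig=2
[3] (6+8,2*2+1) = (14,5)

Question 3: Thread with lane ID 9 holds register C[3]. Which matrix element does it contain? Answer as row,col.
lane 9: gid=2 (9/4), tid=1 (9%4)
i=3: r=2+8=10, c=1*2+1=3

10,3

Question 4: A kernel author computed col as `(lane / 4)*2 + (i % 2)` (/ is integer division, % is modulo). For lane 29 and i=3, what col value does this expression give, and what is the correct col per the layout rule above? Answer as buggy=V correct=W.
buggy=15 correct=3

`(lane / 4)*2 + (i % 2)`[29,3]->15
29: g=7,t=1
[3] (7+8,1*2+1) = (15,3)
col: 15 vs 3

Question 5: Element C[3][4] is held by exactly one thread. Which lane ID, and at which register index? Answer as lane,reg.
r=3⇒gr=3,Rb=0  c=4⇒th=2,odd=0
L=3*4+2=14  i=0*2+0=0

14,0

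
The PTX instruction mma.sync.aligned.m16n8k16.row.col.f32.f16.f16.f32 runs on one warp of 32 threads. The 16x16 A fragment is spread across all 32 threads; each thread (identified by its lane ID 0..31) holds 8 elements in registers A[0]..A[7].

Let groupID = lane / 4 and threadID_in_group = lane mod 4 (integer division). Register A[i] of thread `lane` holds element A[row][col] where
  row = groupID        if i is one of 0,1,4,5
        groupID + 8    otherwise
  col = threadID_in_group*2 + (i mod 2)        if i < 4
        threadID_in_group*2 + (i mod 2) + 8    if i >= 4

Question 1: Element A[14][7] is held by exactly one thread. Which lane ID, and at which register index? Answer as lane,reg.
r=14→G=6,rhi=1  c=7→chi=0,T=3,p=1
L=6*4+3=27  i=0*4+1*2+1=3

27,3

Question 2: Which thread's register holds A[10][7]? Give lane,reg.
11,3

r: 10->gid=2,r8=1  c: 7->c8=0,tid=3,i&1=1
L=2*4+3=11  i=0*4+1*2+1=3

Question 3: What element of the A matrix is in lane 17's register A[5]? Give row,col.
4,11

lane 17: g=4 (17/4), t=1 (17%4)
i=5: r=4+0=4, c=1*2+1+8=11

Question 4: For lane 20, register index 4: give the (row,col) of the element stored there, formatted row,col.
20: G=5,T=0
[4] (5+0,0*2+0+8) = (5,8)

5,8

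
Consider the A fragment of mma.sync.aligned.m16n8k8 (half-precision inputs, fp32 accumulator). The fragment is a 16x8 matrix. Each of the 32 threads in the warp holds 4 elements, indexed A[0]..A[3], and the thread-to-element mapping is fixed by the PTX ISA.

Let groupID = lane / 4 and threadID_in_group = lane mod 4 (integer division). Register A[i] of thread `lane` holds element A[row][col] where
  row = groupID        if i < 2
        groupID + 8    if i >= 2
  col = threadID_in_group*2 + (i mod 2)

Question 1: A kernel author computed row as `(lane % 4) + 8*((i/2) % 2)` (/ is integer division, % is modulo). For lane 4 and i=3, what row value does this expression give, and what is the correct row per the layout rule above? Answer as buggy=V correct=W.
`(lane % 4) + 8*((i/2) % 2)`[4,3]→8
4: G=1,T=0
[3] (1+8,0*2+1) = (9,1)
row: 8 vs 9

buggy=8 correct=9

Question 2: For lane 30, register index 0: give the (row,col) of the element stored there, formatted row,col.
lane 30: gid=7 (30/4), tid=2 (30%4)
i=0: r=7+0=7, c=2*2+0=4

7,4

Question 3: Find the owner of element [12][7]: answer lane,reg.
r=12->g=4,rb=1  c=7->t=3,b0=1
L=4*4+3=19  i=1*2+1=3

19,3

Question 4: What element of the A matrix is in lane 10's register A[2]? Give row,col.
10,4

L=10⇒gr=10>>2=2, th=10&3=2
[2]⇒row 2+8=10  col 2·2+0=4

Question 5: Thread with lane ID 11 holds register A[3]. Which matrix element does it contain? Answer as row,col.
11: grp=2,tig=3
[3] (2+8,3*2+1) = (10,7)

10,7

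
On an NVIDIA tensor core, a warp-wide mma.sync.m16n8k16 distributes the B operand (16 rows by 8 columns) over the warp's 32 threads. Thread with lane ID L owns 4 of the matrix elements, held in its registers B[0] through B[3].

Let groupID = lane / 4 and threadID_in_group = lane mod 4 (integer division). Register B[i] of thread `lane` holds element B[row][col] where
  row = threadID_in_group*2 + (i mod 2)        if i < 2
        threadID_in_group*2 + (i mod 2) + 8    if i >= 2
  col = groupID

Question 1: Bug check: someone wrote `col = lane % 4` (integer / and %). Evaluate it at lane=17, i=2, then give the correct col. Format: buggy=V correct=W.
`lane % 4`[17,2]->1
17: gid=4,tid=1
[2] (1*2+0+8,4) = (10,4)
col: 1 vs 4

buggy=1 correct=4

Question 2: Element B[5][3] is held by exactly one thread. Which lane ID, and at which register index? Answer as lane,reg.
14,1

c: 3->gid=3  r: 5->r8=0,tid=2,i&1=1
L=3*4+2=14  i=0*2+1=1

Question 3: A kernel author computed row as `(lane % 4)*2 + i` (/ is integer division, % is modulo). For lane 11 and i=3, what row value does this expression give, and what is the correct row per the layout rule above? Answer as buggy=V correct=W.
buggy=9 correct=15

`(lane % 4)*2 + i`[11,3]→9
11: G=2,T=3
[3] (3*2+1+8,2) = (15,2)
row: 9 vs 15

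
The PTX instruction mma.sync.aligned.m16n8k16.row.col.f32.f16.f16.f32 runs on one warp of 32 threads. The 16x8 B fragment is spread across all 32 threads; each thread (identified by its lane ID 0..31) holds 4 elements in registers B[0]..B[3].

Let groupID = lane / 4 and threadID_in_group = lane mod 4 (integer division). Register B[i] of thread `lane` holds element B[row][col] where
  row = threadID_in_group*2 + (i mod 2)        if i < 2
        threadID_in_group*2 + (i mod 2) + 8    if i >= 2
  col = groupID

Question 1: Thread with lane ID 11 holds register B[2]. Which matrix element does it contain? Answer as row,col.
14,2

L=11->g=11>>2=2, t=11&3=3
[2]->row 3·2+0+8=14  col g=2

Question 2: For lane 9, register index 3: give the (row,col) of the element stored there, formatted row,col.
11,2

9: g=2,t=1
[3] (1*2+1+8,2) = (11,2)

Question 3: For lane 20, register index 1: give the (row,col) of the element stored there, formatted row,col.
lane 20->20/4=5, 20 mod 4=0
i=1  r:2·0+1+0->1  c:5

1,5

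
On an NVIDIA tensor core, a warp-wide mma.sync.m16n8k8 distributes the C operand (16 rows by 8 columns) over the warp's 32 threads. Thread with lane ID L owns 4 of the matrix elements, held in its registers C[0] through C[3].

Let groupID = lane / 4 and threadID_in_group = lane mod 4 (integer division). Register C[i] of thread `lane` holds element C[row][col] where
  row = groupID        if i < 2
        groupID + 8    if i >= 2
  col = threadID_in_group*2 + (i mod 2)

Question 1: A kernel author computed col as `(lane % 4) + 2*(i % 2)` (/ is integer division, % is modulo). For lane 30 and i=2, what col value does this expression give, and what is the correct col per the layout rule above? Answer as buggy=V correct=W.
buggy=2 correct=4

`(lane % 4) + 2*(i % 2)`[30,2]→2
L=30→G=30>>2=7, T=30&3=2
[2]→row 7+8=15  col 2·2+0=4
col: 2 vs 4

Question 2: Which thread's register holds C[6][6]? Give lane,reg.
27,0

r:6=>grp=6,rB=0  c:6=>tig=3,lo=0
L=6*4+3=27  i=0*2+0=0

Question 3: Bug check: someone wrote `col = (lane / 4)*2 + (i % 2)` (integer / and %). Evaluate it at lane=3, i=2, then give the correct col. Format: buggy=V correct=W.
`(lane / 4)*2 + (i % 2)`[3,2]=>0
L=3=>grp=3>>2=0, tig=3&3=3
[2]=>row 0+8=8  col 3·2+0=6
col: 0 vs 6

buggy=0 correct=6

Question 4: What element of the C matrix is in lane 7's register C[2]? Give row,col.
lane 7=>7/4=1, 7 mod 4=3
i=2  r:1+8=>9  c:2·3+0=>6

9,6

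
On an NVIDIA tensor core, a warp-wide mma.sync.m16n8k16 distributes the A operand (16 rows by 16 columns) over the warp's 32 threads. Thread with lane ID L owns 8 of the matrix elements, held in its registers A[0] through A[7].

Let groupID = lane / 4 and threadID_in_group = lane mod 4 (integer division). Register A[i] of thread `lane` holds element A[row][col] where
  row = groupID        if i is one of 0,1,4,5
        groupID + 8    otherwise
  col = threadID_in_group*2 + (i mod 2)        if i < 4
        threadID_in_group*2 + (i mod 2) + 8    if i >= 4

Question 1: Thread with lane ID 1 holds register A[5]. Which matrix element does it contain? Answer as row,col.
1: gid=0,tid=1
[5] (0+0,1*2+1+8) = (0,11)

0,11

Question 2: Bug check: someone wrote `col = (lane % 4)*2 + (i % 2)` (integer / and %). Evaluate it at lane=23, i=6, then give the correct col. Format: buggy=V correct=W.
`(lane % 4)*2 + (i % 2)`[23,6]⇒6
lane 23: gr=5 (23/4), th=3 (23%4)
i=6: r=5+8=13, c=3*2+0+8=14
col: 6 vs 14

buggy=6 correct=14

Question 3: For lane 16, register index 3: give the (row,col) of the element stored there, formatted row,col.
12,1

lane 16: g=4 (16/4), t=0 (16%4)
i=3: r=4+8=12, c=0*2+1+0=1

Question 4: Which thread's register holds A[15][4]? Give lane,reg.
r=15→G=7,rhi=1  c=4→chi=0,T=2,p=0
L=7*4+2=30  i=0*4+1*2+0=2

30,2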